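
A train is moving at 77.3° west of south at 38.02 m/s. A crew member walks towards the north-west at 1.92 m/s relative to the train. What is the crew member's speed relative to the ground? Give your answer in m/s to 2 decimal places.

39.08 m/s

Taking east as x and north as y: train velocity = (-37.090, -8.359) m/s; crew member velocity relative to train = (-1.358, 1.358) m/s.
Velocity relative to ground = (-37.090, -8.359) + (-1.358, 1.358) = (-38.447, -7.001) m/s.
Speed = |(-38.447, -7.001)| = 39.080 m/s.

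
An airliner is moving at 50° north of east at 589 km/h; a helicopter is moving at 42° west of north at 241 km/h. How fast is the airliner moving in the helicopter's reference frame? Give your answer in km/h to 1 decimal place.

604.6 km/h

Taking east as x and north as y: airliner velocity = (378.602, 451.200) km/h; helicopter velocity = (-161.260, 179.098) km/h.
Velocity of airliner relative to helicopter = (378.602, 451.200) − (-161.260, 179.098) = (539.862, 272.102) km/h.
Magnitude = |(539.862, 272.102)| = 604.559 km/h.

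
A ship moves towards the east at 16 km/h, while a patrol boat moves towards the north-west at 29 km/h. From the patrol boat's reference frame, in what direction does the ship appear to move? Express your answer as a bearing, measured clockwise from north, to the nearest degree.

119°

Taking east as x and north as y: ship velocity = (16.000, 0.000) km/h; patrol boat velocity = (-20.506, 20.506) km/h.
Velocity of ship relative to patrol boat = (16.000, 0.000) − (-20.506, 20.506) = (36.506, -20.506) km/h.
Bearing = atan2(36.51, -20.51) = 119.32° clockwise from north.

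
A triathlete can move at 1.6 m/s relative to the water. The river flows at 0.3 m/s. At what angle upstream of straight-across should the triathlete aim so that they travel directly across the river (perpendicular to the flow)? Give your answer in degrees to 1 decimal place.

To cancel the current, the upstream component of the triathlete's velocity must equal the flow: 1.6 sin θ = 0.3.
sin θ = 0.3 / 1.6 = 0.1875.
θ = arcsin(0.1875) = 10.807°.

10.8°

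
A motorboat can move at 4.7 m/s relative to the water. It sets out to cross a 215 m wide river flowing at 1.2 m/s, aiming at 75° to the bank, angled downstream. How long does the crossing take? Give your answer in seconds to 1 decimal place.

47.4 s

The component of the motorboat's velocity perpendicular to the bank is 4.7 × sin 75° = 4.540 m/s.
The current is parallel to the bank, so it does not affect the crossing time.
Time = 215 / 4.540 = 47.358 s.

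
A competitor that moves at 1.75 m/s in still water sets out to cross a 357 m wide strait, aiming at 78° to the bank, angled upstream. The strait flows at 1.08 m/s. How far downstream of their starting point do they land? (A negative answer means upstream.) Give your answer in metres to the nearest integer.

149 m

Perpendicular speed = 1.712 m/s; crossing time = 357 / 1.712 = 208.557 s.
Net downstream speed = 0.716 m/s.
Drift = 0.716 × 208.557 = 149.359 m (downstream).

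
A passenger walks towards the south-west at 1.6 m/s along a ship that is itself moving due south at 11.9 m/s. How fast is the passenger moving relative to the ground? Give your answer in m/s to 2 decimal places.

13.08 m/s

Taking east as x and north as y: ship velocity = (0.000, -11.900) m/s; passenger velocity relative to ship = (-1.131, -1.131) m/s.
Velocity relative to ground = (0.000, -11.900) + (-1.131, -1.131) = (-1.131, -13.031) m/s.
Speed = |(-1.131, -13.031)| = 13.080 m/s.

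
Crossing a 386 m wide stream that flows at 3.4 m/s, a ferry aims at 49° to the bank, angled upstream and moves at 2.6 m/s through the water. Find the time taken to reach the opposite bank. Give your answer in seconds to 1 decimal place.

196.7 s

The component of the ferry's velocity perpendicular to the bank is 2.6 × sin 49° = 1.962 m/s.
The current is parallel to the bank, so it does not affect the crossing time.
Time = 386 / 1.962 = 196.713 s.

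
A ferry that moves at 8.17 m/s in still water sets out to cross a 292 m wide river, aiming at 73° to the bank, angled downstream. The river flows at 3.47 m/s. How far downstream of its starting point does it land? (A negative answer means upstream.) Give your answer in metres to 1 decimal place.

219.0 m

Perpendicular speed = 7.813 m/s; crossing time = 292 / 7.813 = 37.374 s.
Net downstream speed = 5.859 m/s.
Drift = 5.859 × 37.374 = 218.960 m (downstream).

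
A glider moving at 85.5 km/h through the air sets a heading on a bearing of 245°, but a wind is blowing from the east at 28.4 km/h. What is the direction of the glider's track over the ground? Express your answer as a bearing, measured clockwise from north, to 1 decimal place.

Taking east as x and north as y: velocity relative to the air = (-77.489, -36.134) km/h; the air relative to ground = (-28.400, 0.000) km/h.
Velocity relative to ground = (-77.489, -36.134) + (-28.400, 0.000) = (-105.889, -36.134) km/h.
Bearing = atan2(-105.89, -36.13) = 251.16° clockwise from north.

251.2°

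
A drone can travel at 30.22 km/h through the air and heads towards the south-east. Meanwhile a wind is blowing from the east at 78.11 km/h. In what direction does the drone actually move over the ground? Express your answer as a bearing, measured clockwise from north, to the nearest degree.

249°

Taking east as x and north as y: velocity relative to the air = (21.369, -21.369) km/h; the air relative to ground = (-78.110, 0.000) km/h.
Velocity relative to ground = (21.369, -21.369) + (-78.110, 0.000) = (-56.741, -21.369) km/h.
Bearing = atan2(-56.74, -21.37) = 249.36° clockwise from north.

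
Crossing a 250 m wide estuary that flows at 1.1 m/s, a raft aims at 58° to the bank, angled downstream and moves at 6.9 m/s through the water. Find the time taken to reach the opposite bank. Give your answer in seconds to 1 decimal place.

The component of the raft's velocity perpendicular to the bank is 6.9 × sin 58° = 5.852 m/s.
The flow acts along the bank and has no component across it.
Time = 250 / 5.852 = 42.724 s.

42.7 s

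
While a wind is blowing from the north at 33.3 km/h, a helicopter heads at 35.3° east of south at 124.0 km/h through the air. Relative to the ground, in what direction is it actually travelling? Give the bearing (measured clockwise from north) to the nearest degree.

Taking east as x and north as y: velocity relative to the air = (71.654, -101.201) km/h; the air relative to ground = (0.000, -33.300) km/h.
Velocity relative to ground = (71.654, -101.201) + (0.000, -33.300) = (71.654, -134.501) km/h.
Bearing = atan2(71.65, -134.50) = 151.95° clockwise from north.

152°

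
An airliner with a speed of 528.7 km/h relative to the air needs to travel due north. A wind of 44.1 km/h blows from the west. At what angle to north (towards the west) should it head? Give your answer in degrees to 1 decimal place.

4.8°

The wind pushes perpendicular to the desired track; the heading must have a component into the wind equal to 44.1 km/h: 528.7 sin θ = 44.1.
sin θ = 0.0834, so θ = 4.785°.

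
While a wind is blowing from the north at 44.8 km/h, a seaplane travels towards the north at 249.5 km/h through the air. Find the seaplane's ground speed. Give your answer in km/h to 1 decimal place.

Taking east as x and north as y: velocity relative to the air = (0.000, 249.500) km/h; the air relative to ground = (0.000, -44.800) km/h.
Velocity relative to ground = (0.000, 249.500) + (0.000, -44.800) = (0.000, 204.700) km/h.
Speed = |(0.000, 204.700)| = 204.700 km/h.

204.7 km/h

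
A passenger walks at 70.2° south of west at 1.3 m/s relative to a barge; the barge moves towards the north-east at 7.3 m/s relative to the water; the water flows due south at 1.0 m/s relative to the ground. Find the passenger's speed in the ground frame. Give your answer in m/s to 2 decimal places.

In east/north components (m/s): passenger relative to barge = (-0.440, -1.223); barge relative to water = (5.162, 5.162); water relative to ground = (0.000, -1.000).
Sum = (4.722, 2.939) m/s.
Speed = |(4.722, 2.939)| = 5.561 m/s.

5.56 m/s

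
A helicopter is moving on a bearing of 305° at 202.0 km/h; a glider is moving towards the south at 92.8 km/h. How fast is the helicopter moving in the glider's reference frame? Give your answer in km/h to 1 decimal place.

Taking east as x and north as y: helicopter velocity = (-165.469, 115.862) km/h; glider velocity = (0.000, -92.800) km/h.
Velocity of helicopter relative to glider = (-165.469, 115.862) − (0.000, -92.800) = (-165.469, 208.662) km/h.
Magnitude = |(-165.469, 208.662)| = 266.308 km/h.

266.3 km/h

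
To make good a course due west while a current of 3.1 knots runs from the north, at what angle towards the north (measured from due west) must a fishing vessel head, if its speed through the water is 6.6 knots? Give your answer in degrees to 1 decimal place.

28.0°

The current pushes perpendicular to the desired track; the heading must have a component into the current equal to 3.1 knots: 6.6 sin θ = 3.1.
sin θ = 0.4697, so θ = 28.015°.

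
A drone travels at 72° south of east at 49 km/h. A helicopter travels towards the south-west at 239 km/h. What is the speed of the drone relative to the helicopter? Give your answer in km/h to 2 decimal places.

Taking east as x and north as y: drone velocity = (15.142, -46.602) km/h; helicopter velocity = (-168.999, -168.999) km/h.
Velocity of drone relative to helicopter = (15.142, -46.602) − (-168.999, -168.999) = (184.140, 122.397) km/h.
Magnitude = |(184.140, 122.397)| = 221.108 km/h.

221.11 km/h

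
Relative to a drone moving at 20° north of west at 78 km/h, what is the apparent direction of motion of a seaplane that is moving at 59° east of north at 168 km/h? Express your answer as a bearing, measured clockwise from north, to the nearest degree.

075°

Taking east as x and north as y: seaplane velocity = (144.004, 86.526) km/h; drone velocity = (-73.296, 26.678) km/h.
Velocity of seaplane relative to drone = (144.004, 86.526) − (-73.296, 26.678) = (217.300, 59.849) km/h.
Bearing = atan2(217.30, 59.85) = 74.60° clockwise from north.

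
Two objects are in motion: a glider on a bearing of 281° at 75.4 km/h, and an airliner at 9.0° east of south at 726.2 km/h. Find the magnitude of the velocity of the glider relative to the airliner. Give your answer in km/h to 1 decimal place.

Taking east as x and north as y: glider velocity = (-74.015, 14.387) km/h; airliner velocity = (113.603, -717.259) km/h.
Velocity of glider relative to airliner = (-74.015, 14.387) − (113.603, -717.259) = (-187.617, 731.646) km/h.
Magnitude = |(-187.617, 731.646)| = 755.319 km/h.

755.3 km/h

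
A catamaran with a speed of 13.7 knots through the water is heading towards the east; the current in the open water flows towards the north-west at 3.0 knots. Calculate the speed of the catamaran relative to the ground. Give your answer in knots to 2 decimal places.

Taking east as x and north as y: velocity relative to the water = (13.700, 0.000) knots; the water relative to ground = (-2.121, 2.121) knots.
Velocity relative to ground = (13.700, 0.000) + (-2.121, 2.121) = (11.579, 2.121) knots.
Speed = |(11.579, 2.121)| = 11.771 knots.

11.77 knots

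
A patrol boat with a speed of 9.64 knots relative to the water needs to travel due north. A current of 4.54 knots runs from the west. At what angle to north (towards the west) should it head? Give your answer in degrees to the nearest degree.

The current pushes perpendicular to the desired track; the heading must have a component into the current equal to 4.54 knots: 9.64 sin θ = 4.54.
sin θ = 0.4710, so θ = 28.096°.

28°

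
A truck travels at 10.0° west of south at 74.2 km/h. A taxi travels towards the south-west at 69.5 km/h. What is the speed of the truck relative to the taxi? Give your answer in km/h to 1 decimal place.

43.4 km/h

Taking east as x and north as y: truck velocity = (-12.885, -73.073) km/h; taxi velocity = (-49.144, -49.144) km/h.
Velocity of truck relative to taxi = (-12.885, -73.073) − (-49.144, -49.144) = (36.259, -23.929) km/h.
Magnitude = |(36.259, -23.929)| = 43.443 km/h.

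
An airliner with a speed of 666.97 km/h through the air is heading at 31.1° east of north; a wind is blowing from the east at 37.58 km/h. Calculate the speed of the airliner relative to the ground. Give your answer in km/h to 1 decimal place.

Taking east as x and north as y: velocity relative to the air = (344.512, 571.104) km/h; the air relative to ground = (-37.580, 0.000) km/h.
Velocity relative to ground = (344.512, 571.104) + (-37.580, 0.000) = (306.932, 571.104) km/h.
Speed = |(306.932, 571.104)| = 648.358 km/h.

648.4 km/h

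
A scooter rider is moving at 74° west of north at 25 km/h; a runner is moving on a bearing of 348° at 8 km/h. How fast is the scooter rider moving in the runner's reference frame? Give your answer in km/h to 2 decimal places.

22.39 km/h

Taking east as x and north as y: scooter rider velocity = (-24.032, 6.891) km/h; runner velocity = (-1.663, 7.825) km/h.
Velocity of scooter rider relative to runner = (-24.032, 6.891) − (-1.663, 7.825) = (-22.368, -0.934) km/h.
Magnitude = |(-22.368, -0.934)| = 22.388 km/h.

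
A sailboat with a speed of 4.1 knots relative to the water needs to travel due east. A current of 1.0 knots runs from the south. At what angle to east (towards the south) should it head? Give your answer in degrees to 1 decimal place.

The current pushes perpendicular to the desired track; the heading must have a component into the current equal to 1.0 knots: 4.1 sin θ = 1.0.
sin θ = 0.2439, so θ = 14.117°.

14.1°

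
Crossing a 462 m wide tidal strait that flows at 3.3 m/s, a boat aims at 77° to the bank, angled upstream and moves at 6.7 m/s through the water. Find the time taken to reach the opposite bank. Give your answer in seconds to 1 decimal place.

70.8 s

The component of the boat's velocity perpendicular to the bank is 6.7 × sin 77° = 6.528 m/s.
The flow acts along the bank and has no component across it.
Time = 462 / 6.528 = 70.769 s.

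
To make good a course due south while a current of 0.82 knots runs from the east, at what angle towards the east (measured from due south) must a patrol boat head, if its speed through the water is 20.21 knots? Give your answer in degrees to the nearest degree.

The current pushes perpendicular to the desired track; the heading must have a component into the current equal to 0.82 knots: 20.21 sin θ = 0.82.
sin θ = 0.0406, so θ = 2.325°.

2°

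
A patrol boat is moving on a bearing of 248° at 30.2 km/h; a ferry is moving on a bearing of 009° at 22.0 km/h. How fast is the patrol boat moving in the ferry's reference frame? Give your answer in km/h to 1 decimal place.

45.6 km/h

Taking east as x and north as y: patrol boat velocity = (-28.001, -11.313) km/h; ferry velocity = (3.442, 21.729) km/h.
Velocity of patrol boat relative to ferry = (-28.001, -11.313) − (3.442, 21.729) = (-31.443, -33.042) km/h.
Magnitude = |(-31.443, -33.042)| = 45.612 km/h.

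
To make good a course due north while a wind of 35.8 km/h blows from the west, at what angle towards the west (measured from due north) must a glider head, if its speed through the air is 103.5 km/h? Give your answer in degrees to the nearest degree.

20°

The wind pushes perpendicular to the desired track; the heading must have a component into the wind equal to 35.8 km/h: 103.5 sin θ = 35.8.
sin θ = 0.3459, so θ = 20.236°.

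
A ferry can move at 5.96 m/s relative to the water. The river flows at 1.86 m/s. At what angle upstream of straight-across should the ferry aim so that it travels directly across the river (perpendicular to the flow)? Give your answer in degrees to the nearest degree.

18°

To cancel the current, the upstream component of the ferry's velocity must equal the flow: 5.96 sin θ = 1.86.
sin θ = 1.86 / 5.96 = 0.3121.
θ = arcsin(0.3121) = 18.185°.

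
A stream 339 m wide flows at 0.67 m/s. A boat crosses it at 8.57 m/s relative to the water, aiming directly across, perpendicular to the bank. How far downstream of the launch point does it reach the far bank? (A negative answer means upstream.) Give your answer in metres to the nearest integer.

27 m

Perpendicular speed = 8.570 m/s; crossing time = 339 / 8.570 = 39.557 s.
Net downstream speed = 0.670 m/s.
Drift = 0.670 × 39.557 = 26.503 m (downstream).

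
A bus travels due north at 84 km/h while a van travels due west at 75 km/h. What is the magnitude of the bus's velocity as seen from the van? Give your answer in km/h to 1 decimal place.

Taking east as x and north as y: bus velocity = (0.000, 84.000) km/h; van velocity = (-75.000, 0.000) km/h.
Velocity of bus relative to van = (0.000, 84.000) − (-75.000, 0.000) = (75.000, 84.000) km/h.
Magnitude = |(75.000, 84.000)| = 112.610 km/h.

112.6 km/h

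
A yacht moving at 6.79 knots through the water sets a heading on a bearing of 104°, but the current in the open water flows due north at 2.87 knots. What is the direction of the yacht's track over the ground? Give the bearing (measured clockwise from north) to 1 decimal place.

Taking east as x and north as y: velocity relative to the water = (6.588, -1.643) knots; the water relative to ground = (0.000, 2.870) knots.
Velocity relative to ground = (6.588, -1.643) + (0.000, 2.870) = (6.588, 1.227) knots.
Bearing = atan2(6.59, 1.23) = 79.45° clockwise from north.

079.4°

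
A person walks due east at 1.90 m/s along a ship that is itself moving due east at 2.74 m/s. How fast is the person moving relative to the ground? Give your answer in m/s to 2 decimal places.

4.64 m/s

Taking east as x and north as y: ship velocity = (2.740, 0.000) m/s; person velocity relative to ship = (1.900, 0.000) m/s.
Velocity relative to ground = (2.740, 0.000) + (1.900, 0.000) = (4.640, 0.000) m/s.
Speed = |(4.640, 0.000)| = 4.640 m/s.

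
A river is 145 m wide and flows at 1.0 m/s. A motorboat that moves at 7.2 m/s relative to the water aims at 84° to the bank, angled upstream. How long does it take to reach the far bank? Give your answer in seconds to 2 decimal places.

20.25 s

The component of the motorboat's velocity perpendicular to the bank is 7.2 × sin 84° = 7.161 m/s.
The flow acts along the bank and has no component across it.
Time = 145 / 7.161 = 20.250 s.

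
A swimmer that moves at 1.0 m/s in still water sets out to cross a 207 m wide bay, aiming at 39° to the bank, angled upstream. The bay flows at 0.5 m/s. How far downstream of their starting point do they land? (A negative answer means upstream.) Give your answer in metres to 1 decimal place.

Perpendicular speed = 0.629 m/s; crossing time = 207 / 0.629 = 328.926 s.
Net downstream speed = -0.277 m/s.
Drift = -0.277 × 328.926 = -91.161 m (upstream).

-91.2 m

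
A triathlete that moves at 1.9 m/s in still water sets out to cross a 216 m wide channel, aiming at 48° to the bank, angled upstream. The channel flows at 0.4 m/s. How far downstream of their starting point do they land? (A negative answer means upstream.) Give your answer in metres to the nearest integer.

Perpendicular speed = 1.412 m/s; crossing time = 216 / 1.412 = 152.977 s.
Net downstream speed = -0.871 m/s.
Drift = -0.871 × 152.977 = -133.296 m (upstream).

-133 m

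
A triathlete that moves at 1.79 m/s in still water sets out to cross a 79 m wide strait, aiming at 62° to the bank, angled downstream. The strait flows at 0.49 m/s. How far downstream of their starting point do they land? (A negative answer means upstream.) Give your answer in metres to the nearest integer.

66 m

Perpendicular speed = 1.580 m/s; crossing time = 79 / 1.580 = 49.985 s.
Net downstream speed = 1.330 m/s.
Drift = 1.330 × 49.985 = 66.498 m (downstream).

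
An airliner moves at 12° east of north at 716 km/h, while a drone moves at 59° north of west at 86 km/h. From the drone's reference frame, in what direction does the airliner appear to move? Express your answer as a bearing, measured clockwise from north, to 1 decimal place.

017.1°

Taking east as x and north as y: airliner velocity = (148.865, 700.354) km/h; drone velocity = (-44.293, 73.716) km/h.
Velocity of airliner relative to drone = (148.865, 700.354) − (-44.293, 73.716) = (193.158, 626.637) km/h.
Bearing = atan2(193.16, 626.64) = 17.13° clockwise from north.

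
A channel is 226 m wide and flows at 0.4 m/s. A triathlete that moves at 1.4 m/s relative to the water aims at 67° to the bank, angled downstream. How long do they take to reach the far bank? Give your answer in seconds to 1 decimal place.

175.4 s

The component of the triathlete's velocity perpendicular to the bank is 1.4 × sin 67° = 1.289 m/s.
Only the cross-stream component determines the crossing time; the current contributes nothing perpendicular to the bank.
Time = 226 / 1.289 = 175.370 s.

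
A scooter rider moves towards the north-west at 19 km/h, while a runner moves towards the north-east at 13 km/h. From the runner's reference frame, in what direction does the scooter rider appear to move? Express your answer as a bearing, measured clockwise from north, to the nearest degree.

Taking east as x and north as y: scooter rider velocity = (-13.435, 13.435) km/h; runner velocity = (9.192, 9.192) km/h.
Velocity of scooter rider relative to runner = (-13.435, 13.435) − (9.192, 9.192) = (-22.627, 4.243) km/h.
Bearing = atan2(-22.63, 4.24) = 280.62° clockwise from north.

281°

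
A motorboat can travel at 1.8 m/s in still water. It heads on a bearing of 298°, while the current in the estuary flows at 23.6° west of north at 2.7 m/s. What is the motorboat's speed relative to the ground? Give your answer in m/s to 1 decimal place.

Taking east as x and north as y: velocity relative to the water = (-1.589, 0.845) m/s; the water relative to ground = (-1.081, 2.474) m/s.
Velocity relative to ground = (-1.589, 0.845) + (-1.081, 2.474) = (-2.670, 3.319) m/s.
Speed = |(-2.670, 3.319)| = 4.260 m/s.

4.3 m/s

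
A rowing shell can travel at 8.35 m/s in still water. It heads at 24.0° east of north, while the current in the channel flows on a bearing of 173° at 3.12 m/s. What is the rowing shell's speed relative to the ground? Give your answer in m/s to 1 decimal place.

5.9 m/s

Taking east as x and north as y: velocity relative to the water = (3.396, 7.628) m/s; the water relative to ground = (0.380, -3.097) m/s.
Velocity relative to ground = (3.396, 7.628) + (0.380, -3.097) = (3.776, 4.531) m/s.
Speed = |(3.776, 4.531)| = 5.899 m/s.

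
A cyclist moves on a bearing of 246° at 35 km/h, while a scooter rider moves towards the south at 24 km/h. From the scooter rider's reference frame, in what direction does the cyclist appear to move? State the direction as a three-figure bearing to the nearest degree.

Taking east as x and north as y: cyclist velocity = (-31.974, -14.236) km/h; scooter rider velocity = (0.000, -24.000) km/h.
Velocity of cyclist relative to scooter rider = (-31.974, -14.236) − (0.000, -24.000) = (-31.974, 9.764) km/h.
Bearing = atan2(-31.97, 9.76) = 286.98° clockwise from north.

287°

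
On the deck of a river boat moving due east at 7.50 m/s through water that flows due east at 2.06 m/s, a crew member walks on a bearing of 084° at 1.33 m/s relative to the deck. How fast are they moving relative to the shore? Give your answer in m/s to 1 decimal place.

10.9 m/s

In east/north components (m/s): crew member relative to river boat = (1.323, 0.139); river boat relative to water = (7.500, 0.000); water relative to ground = (2.060, 0.000).
Sum = (10.883, 0.139) m/s.
Speed = |(10.883, 0.139)| = 10.884 m/s.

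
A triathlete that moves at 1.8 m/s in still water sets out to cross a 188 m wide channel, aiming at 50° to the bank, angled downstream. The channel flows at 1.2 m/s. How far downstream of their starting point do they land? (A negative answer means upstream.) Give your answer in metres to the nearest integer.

Perpendicular speed = 1.379 m/s; crossing time = 188 / 1.379 = 136.343 s.
Net downstream speed = 2.357 m/s.
Drift = 2.357 × 136.343 = 321.362 m (downstream).

321 m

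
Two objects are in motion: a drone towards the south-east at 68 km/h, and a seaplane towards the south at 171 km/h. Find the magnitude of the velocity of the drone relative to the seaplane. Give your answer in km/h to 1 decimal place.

Taking east as x and north as y: drone velocity = (48.083, -48.083) km/h; seaplane velocity = (0.000, -171.000) km/h.
Velocity of drone relative to seaplane = (48.083, -48.083) − (0.000, -171.000) = (48.083, 122.917) km/h.
Magnitude = |(48.083, 122.917)| = 131.987 km/h.

132.0 km/h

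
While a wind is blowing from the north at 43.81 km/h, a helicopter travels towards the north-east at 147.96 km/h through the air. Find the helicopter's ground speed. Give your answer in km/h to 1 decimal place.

Taking east as x and north as y: velocity relative to the air = (104.624, 104.624) km/h; the air relative to ground = (0.000, -43.810) km/h.
Velocity relative to ground = (104.624, 104.624) + (0.000, -43.810) = (104.624, 60.814) km/h.
Speed = |(104.624, 60.814)| = 121.014 km/h.

121.0 km/h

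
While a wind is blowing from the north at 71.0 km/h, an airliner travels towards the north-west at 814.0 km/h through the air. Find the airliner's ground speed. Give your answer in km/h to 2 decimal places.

Taking east as x and north as y: velocity relative to the air = (-575.585, 575.585) km/h; the air relative to ground = (0.000, -71.000) km/h.
Velocity relative to ground = (-575.585, 575.585) + (0.000, -71.000) = (-575.585, 504.585) km/h.
Speed = |(-575.585, 504.585)| = 765.444 km/h.

765.44 km/h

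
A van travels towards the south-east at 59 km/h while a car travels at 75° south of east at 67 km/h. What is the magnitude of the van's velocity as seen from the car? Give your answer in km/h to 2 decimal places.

Taking east as x and north as y: van velocity = (41.719, -41.719) km/h; car velocity = (17.341, -64.717) km/h.
Velocity of van relative to car = (41.719, -41.719) − (17.341, -64.717) = (24.378, 22.998) km/h.
Magnitude = |(24.378, 22.998)| = 33.514 km/h.

33.51 km/h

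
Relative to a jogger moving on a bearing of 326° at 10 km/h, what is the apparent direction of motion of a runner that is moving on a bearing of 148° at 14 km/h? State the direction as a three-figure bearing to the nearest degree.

Taking east as x and north as y: runner velocity = (7.419, -11.873) km/h; jogger velocity = (-5.592, 8.290) km/h.
Velocity of runner relative to jogger = (7.419, -11.873) − (-5.592, 8.290) = (13.011, -20.163) km/h.
Bearing = atan2(13.01, -20.16) = 147.17° clockwise from north.

147°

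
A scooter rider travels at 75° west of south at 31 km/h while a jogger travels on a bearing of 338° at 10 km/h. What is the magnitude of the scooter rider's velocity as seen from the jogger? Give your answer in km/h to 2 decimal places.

31.39 km/h

Taking east as x and north as y: scooter rider velocity = (-29.944, -8.023) km/h; jogger velocity = (-3.746, 9.272) km/h.
Velocity of scooter rider relative to jogger = (-29.944, -8.023) − (-3.746, 9.272) = (-26.198, -17.295) km/h.
Magnitude = |(-26.198, -17.295)| = 31.392 km/h.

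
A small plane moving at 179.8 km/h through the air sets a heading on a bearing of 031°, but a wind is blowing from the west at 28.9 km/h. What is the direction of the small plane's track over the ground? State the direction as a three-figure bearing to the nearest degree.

038°

Taking east as x and north as y: velocity relative to the air = (92.604, 154.119) km/h; the air relative to ground = (28.900, 0.000) km/h.
Velocity relative to ground = (92.604, 154.119) + (28.900, 0.000) = (121.504, 154.119) km/h.
Bearing = atan2(121.50, 154.12) = 38.25° clockwise from north.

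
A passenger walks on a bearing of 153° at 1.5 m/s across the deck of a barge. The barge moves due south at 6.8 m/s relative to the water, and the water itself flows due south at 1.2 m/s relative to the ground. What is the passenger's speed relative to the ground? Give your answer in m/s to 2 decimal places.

In east/north components (m/s): passenger relative to barge = (0.681, -1.337); barge relative to water = (0.000, -6.800); water relative to ground = (0.000, -1.200).
Sum = (0.681, -9.337) m/s.
Speed = |(0.681, -9.337)| = 9.361 m/s.

9.36 m/s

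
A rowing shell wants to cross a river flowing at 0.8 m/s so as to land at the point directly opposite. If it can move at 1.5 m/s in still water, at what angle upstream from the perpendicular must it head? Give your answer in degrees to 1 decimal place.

To cancel the current, the upstream component of the rowing shell's velocity must equal the flow: 1.5 sin θ = 0.8.
sin θ = 0.8 / 1.5 = 0.5333.
θ = arcsin(0.5333) = 32.231°.

32.2°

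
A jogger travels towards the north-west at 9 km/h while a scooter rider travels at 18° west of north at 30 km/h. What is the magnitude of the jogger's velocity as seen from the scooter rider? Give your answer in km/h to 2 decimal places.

22.36 km/h

Taking east as x and north as y: jogger velocity = (-6.364, 6.364) km/h; scooter rider velocity = (-9.271, 28.532) km/h.
Velocity of jogger relative to scooter rider = (-6.364, 6.364) − (-9.271, 28.532) = (2.907, -22.168) km/h.
Magnitude = |(2.907, -22.168)| = 22.357 km/h.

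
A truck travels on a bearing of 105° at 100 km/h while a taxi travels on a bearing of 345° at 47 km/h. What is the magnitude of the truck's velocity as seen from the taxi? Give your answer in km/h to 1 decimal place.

130.0 km/h

Taking east as x and north as y: truck velocity = (96.593, -25.882) km/h; taxi velocity = (-12.164, 45.399) km/h.
Velocity of truck relative to taxi = (96.593, -25.882) − (-12.164, 45.399) = (108.757, -71.280) km/h.
Magnitude = |(108.757, -71.280)| = 130.035 km/h.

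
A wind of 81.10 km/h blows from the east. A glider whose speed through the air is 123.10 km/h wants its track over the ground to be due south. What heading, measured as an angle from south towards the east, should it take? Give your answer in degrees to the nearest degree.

41°

The wind pushes perpendicular to the desired track; the heading must have a component into the wind equal to 81.10 km/h: 123.10 sin θ = 81.10.
sin θ = 0.6588, so θ = 41.209°.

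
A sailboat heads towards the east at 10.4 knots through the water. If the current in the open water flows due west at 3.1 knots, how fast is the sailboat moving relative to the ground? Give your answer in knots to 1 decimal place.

7.3 knots

Taking east as x and north as y: velocity relative to the water = (10.400, 0.000) knots; the water relative to ground = (-3.100, 0.000) knots.
Velocity relative to ground = (10.400, 0.000) + (-3.100, 0.000) = (7.300, 0.000) knots.
Speed = |(7.300, 0.000)| = 7.300 knots.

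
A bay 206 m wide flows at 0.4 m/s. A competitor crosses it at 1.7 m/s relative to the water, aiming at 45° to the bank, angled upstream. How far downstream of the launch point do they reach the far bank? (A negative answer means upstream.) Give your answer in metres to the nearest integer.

-137 m

Perpendicular speed = 1.202 m/s; crossing time = 206 / 1.202 = 171.369 s.
Net downstream speed = -0.802 m/s.
Drift = -0.802 × 171.369 = -137.452 m (upstream).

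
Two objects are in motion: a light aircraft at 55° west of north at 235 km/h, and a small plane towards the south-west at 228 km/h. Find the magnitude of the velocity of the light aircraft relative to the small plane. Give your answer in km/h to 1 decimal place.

297.7 km/h

Taking east as x and north as y: light aircraft velocity = (-192.501, 134.790) km/h; small plane velocity = (-161.220, -161.220) km/h.
Velocity of light aircraft relative to small plane = (-192.501, 134.790) − (-161.220, -161.220) = (-31.280, 296.011) km/h.
Magnitude = |(-31.280, 296.011)| = 297.659 km/h.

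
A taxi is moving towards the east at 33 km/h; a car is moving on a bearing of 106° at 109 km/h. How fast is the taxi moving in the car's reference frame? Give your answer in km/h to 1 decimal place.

77.8 km/h

Taking east as x and north as y: taxi velocity = (33.000, 0.000) km/h; car velocity = (104.778, -30.044) km/h.
Velocity of taxi relative to car = (33.000, 0.000) − (104.778, -30.044) = (-71.778, 30.044) km/h.
Magnitude = |(-71.778, 30.044)| = 77.812 km/h.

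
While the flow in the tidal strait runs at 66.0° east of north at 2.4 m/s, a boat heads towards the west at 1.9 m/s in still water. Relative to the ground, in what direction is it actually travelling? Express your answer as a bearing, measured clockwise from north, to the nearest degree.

017°

Taking east as x and north as y: velocity relative to the water = (-1.900, 0.000) m/s; the water relative to ground = (2.193, 0.976) m/s.
Velocity relative to ground = (-1.900, 0.000) + (2.193, 0.976) = (0.293, 0.976) m/s.
Bearing = atan2(0.29, 0.98) = 16.68° clockwise from north.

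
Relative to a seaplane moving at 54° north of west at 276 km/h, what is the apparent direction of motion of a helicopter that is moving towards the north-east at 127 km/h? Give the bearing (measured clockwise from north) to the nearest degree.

118°

Taking east as x and north as y: helicopter velocity = (89.803, 89.803) km/h; seaplane velocity = (-162.229, 223.289) km/h.
Velocity of helicopter relative to seaplane = (89.803, 89.803) − (-162.229, 223.289) = (252.031, -133.486) km/h.
Bearing = atan2(252.03, -133.49) = 117.91° clockwise from north.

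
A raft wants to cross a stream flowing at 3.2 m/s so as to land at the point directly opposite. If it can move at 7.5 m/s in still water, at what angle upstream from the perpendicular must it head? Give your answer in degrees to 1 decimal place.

To cancel the current, the upstream component of the raft's velocity must equal the flow: 7.5 sin θ = 3.2.
sin θ = 3.2 / 7.5 = 0.4267.
θ = arcsin(0.4267) = 25.256°.

25.3°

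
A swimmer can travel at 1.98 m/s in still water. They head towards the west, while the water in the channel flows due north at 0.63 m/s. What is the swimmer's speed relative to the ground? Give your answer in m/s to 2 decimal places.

2.08 m/s

Taking east as x and north as y: velocity relative to the water = (-1.980, 0.000) m/s; the water relative to ground = (0.000, 0.630) m/s.
Velocity relative to ground = (-1.980, 0.000) + (0.000, 0.630) = (-1.980, 0.630) m/s.
Speed = |(-1.980, 0.630)| = 2.078 m/s.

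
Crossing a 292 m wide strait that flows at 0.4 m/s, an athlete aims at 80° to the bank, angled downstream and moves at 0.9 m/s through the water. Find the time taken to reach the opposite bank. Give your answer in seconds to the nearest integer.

The component of the athlete's velocity perpendicular to the bank is 0.9 × sin 80° = 0.886 m/s.
Only the cross-stream component determines the crossing time; the current contributes nothing perpendicular to the bank.
Time = 292 / 0.886 = 329.450 s.

329 s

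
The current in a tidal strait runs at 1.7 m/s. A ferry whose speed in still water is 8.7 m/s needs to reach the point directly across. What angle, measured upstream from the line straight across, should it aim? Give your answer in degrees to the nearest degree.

11°

To cancel the current, the upstream component of the ferry's velocity must equal the flow: 8.7 sin θ = 1.7.
sin θ = 1.7 / 8.7 = 0.1954.
θ = arcsin(0.1954) = 11.268°.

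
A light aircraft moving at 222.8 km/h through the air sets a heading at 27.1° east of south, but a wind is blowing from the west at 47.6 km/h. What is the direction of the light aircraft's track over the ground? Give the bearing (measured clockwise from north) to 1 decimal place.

143.1°

Taking east as x and north as y: velocity relative to the air = (101.495, -198.339) km/h; the air relative to ground = (47.600, 0.000) km/h.
Velocity relative to ground = (101.495, -198.339) + (47.600, 0.000) = (149.095, -198.339) km/h.
Bearing = atan2(149.10, -198.34) = 143.07° clockwise from north.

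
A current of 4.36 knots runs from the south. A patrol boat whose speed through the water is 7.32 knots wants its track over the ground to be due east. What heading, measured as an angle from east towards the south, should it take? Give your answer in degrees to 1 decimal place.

36.6°

The current pushes perpendicular to the desired track; the heading must have a component into the current equal to 4.36 knots: 7.32 sin θ = 4.36.
sin θ = 0.5956, so θ = 36.557°.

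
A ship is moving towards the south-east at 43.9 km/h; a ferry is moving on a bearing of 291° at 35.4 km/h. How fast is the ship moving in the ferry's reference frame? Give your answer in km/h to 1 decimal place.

77.6 km/h

Taking east as x and north as y: ship velocity = (31.042, -31.042) km/h; ferry velocity = (-33.049, 12.686) km/h.
Velocity of ship relative to ferry = (31.042, -31.042) − (-33.049, 12.686) = (64.091, -43.728) km/h.
Magnitude = |(64.091, -43.728)| = 77.587 km/h.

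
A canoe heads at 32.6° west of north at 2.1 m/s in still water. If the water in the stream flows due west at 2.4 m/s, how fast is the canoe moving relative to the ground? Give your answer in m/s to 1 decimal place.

3.9 m/s

Taking east as x and north as y: velocity relative to the water = (-1.131, 1.769) m/s; the water relative to ground = (-2.400, 0.000) m/s.
Velocity relative to ground = (-1.131, 1.769) + (-2.400, 0.000) = (-3.531, 1.769) m/s.
Speed = |(-3.531, 1.769)| = 3.950 m/s.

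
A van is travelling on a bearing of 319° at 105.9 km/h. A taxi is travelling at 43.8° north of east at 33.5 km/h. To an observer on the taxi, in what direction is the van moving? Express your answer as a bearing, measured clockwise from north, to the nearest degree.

Taking east as x and north as y: van velocity = (-69.477, 79.924) km/h; taxi velocity = (24.179, 23.187) km/h.
Velocity of van relative to taxi = (-69.477, 79.924) − (24.179, 23.187) = (-93.656, 56.737) km/h.
Bearing = atan2(-93.66, 56.74) = 301.21° clockwise from north.

301°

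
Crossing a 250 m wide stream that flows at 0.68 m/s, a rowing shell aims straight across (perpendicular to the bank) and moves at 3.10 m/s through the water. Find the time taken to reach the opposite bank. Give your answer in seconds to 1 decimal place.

80.6 s

The component of the rowing shell's velocity perpendicular to the bank is 3.10 m/s.
The current is parallel to the bank, so it does not affect the crossing time.
Time = 250 / 3.100 = 80.645 s.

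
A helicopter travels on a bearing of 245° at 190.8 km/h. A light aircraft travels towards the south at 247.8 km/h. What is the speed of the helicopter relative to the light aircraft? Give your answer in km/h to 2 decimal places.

240.51 km/h

Taking east as x and north as y: helicopter velocity = (-172.924, -80.636) km/h; light aircraft velocity = (0.000, -247.800) km/h.
Velocity of helicopter relative to light aircraft = (-172.924, -80.636) − (0.000, -247.800) = (-172.924, 167.164) km/h.
Magnitude = |(-172.924, 167.164)| = 240.513 km/h.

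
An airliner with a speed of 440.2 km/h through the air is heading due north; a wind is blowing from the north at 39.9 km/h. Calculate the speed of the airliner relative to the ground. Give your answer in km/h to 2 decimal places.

400.30 km/h

Taking east as x and north as y: velocity relative to the air = (0.000, 440.200) km/h; the air relative to ground = (0.000, -39.900) km/h.
Velocity relative to ground = (0.000, 440.200) + (0.000, -39.900) = (0.000, 400.300) km/h.
Speed = |(0.000, 400.300)| = 400.300 km/h.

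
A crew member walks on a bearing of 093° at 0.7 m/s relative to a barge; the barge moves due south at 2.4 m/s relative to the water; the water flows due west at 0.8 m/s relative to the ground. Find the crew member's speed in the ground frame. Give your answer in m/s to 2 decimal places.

2.44 m/s

In east/north components (m/s): crew member relative to barge = (0.699, -0.037); barge relative to water = (0.000, -2.400); water relative to ground = (-0.800, 0.000).
Sum = (-0.101, -2.437) m/s.
Speed = |(-0.101, -2.437)| = 2.439 m/s.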